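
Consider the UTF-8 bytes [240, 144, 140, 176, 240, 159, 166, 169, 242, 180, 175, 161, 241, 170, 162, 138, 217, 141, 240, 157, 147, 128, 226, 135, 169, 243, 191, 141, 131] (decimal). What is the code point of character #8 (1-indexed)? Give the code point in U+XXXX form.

Offset 0: leading byte 0xF0 = 11110000 → 4-byte char #1 = F0 90 8C B0.
Offset 4: leading byte 0xF0 = 11110000 → 4-byte char #2 = F0 9F A6 A9.
Offset 8: leading byte 0xF2 = 11110010 → 4-byte char #3 = F2 B4 AF A1.
Offset 12: leading byte 0xF1 = 11110001 → 4-byte char #4 = F1 AA A2 8A.
Offset 16: leading byte 0xD9 = 11011001 → 2-byte char #5 = D9 8D.
Offset 18: leading byte 0xF0 = 11110000 → 4-byte char #6 = F0 9D 93 80.
Offset 22: leading byte 0xE2 = 11100010 → 3-byte char #7 = E2 87 A9.
Offset 25: leading byte 0xF3 = 11110011 → 4-byte char #8 = F3 BF 8D 83.
Leading byte 0xF3 = 11110011 matches 11110xxx → 4-byte sequence.
Byte 1: 0xF3 = 11110011, payload 011 (3 bits).
Byte 2: 0xBF = 10111111 (10xxxxxx ✓), payload 111111.
Byte 3: 0x8D = 10001101 (10xxxxxx ✓), payload 001101.
Byte 4: 0x83 = 10000011 (10xxxxxx ✓), payload 000011.
Concatenate: 011111111001101000011 = 0xFF343 (21 bits → U+FF343).

U+FF343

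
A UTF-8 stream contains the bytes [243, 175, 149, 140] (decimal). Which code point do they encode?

Leading byte 0xF3 = 11110011 matches 11110xxx → 4-byte sequence.
Byte 1: 0xF3 = 11110011, payload 011 (3 bits).
Byte 2: 0xAF = 10101111 (10xxxxxx ✓), payload 101111.
Byte 3: 0x95 = 10010101 (10xxxxxx ✓), payload 010101.
Byte 4: 0x8C = 10001100 (10xxxxxx ✓), payload 001100.
Concatenate: 011101111010101001100 = 0xEF54C (21 bits → U+EF54C).

U+EF54C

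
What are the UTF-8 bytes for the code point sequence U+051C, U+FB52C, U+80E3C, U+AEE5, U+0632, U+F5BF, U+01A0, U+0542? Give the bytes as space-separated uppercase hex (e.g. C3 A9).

U+051C: 2-byte form → D4 9C.
U+FB52C: 4-byte form → F3 BB 94 AC.
U+80E3C: 4-byte form → F2 80 B8 BC.
U+AEE5: 3-byte form → EA BB A5.
U+0632: 2-byte form → D8 B2.
U+F5BF: 3-byte form → EF 96 BF.
U+01A0: 2-byte form → C6 A0.
U+0542: 2-byte form → D5 82.
Concatenated (22 bytes): D4 9C F3 BB 94 AC F2 80 B8 BC EA BB A5 D8 B2 EF 96 BF C6 A0 D5 82.

D4 9C F3 BB 94 AC F2 80 B8 BC EA BB A5 D8 B2 EF 96 BF C6 A0 D5 82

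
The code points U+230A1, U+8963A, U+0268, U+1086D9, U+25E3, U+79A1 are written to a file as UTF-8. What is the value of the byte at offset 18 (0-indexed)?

0xA6

U+230A1 → 4-byte form F0 A3 82 A1 at offsets 0–3.
U+8963A → 4-byte form F2 89 98 BA at offsets 4–7.
U+0268 → 2-byte form C9 A8 at offsets 8–9.
U+1086D9 → 4-byte form F4 88 9B 99 at offsets 10–13.
U+25E3 → 3-byte form E2 97 A3 at offsets 14–16.
U+79A1 → 3-byte form E7 A6 A1 at offsets 17–19.
Offset 18 falls in char 6's range; it's byte 2 of E7 A6 A1 = 0xA6.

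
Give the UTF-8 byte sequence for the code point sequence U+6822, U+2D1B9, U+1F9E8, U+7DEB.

E6 A0 A2 F0 AD 86 B9 F0 9F A7 A8 E7 B7 AB

U+6822: 3-byte form → E6 A0 A2.
U+2D1B9: 4-byte form → F0 AD 86 B9.
U+1F9E8: 4-byte form → F0 9F A7 A8.
U+7DEB: 3-byte form → E7 B7 AB.
Concatenated (14 bytes): E6 A0 A2 F0 AD 86 B9 F0 9F A7 A8 E7 B7 AB.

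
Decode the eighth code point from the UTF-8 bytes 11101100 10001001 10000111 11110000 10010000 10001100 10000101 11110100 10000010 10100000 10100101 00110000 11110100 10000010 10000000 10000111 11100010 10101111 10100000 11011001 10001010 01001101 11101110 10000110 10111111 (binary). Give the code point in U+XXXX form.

Offset 0: leading byte 0xEC = 11101100 → 3-byte char #1 = EC 89 87.
Offset 3: leading byte 0xF0 = 11110000 → 4-byte char #2 = F0 90 8C 85.
Offset 7: leading byte 0xF4 = 11110100 → 4-byte char #3 = F4 82 A0 A5.
Offset 11: leading byte 0x30 = 00110000 → 1-byte char #4 = 30.
Offset 12: leading byte 0xF4 = 11110100 → 4-byte char #5 = F4 82 80 87.
Offset 16: leading byte 0xE2 = 11100010 → 3-byte char #6 = E2 AF A0.
Offset 19: leading byte 0xD9 = 11011001 → 2-byte char #7 = D9 8A.
Offset 21: leading byte 0x4D = 01001101 → 1-byte char #8 = 4D.
Leading byte 0x4D = 01001101 matches 0xxxxxxx → 1-byte sequence.
Byte 1: 0x4D = 01001101, payload 1001101 (7 bits).
Concatenate: 1001101 = 0x4D (7 bits → U+004D).

U+004D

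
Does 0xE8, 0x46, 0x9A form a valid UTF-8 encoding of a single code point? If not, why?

Leading byte 0xE8 = 11101000 → 3-byte form.
Byte 2 is 0x46 = 01000110, which is not 10xxxxxx — expected a continuation byte.

invalid (non-continuation byte where continuation expected)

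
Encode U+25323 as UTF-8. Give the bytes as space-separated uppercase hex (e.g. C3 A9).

U+25323 = 0x25323 = 152355 decimal. In range U+10000–U+10FFFF → 4-byte form: 11110xxx 10xxxxxx 10xxxxxx 10xxxxxx.
Binary (21 bits): 000100101001100100011.
Split 3+6+6+6: 000 | 100101 | 001100 | 100011.
Byte 1: 11110000 = 0xF0.
Byte 2: 10100101 = 0xA5.
Byte 3: 10001100 = 0x8C.
Byte 4: 10100011 = 0xA3.

F0 A5 8C A3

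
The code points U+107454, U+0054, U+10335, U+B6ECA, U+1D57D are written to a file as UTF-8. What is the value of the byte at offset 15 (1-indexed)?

1-indexed offset 15 is 0-indexed offset 14.
U+107454 → 4-byte form F4 87 91 94 at offsets 0–3.
U+0054 → 1-byte form 54 at offsets 4–4.
U+10335 → 4-byte form F0 90 8C B5 at offsets 5–8.
U+B6ECA → 4-byte form F2 B6 BB 8A at offsets 9–12.
U+1D57D → 4-byte form F0 9D 95 BD at offsets 13–16.
Offset 14 falls in char 5's range; it's byte 2 of F0 9D 95 BD = 0x9D.

0x9D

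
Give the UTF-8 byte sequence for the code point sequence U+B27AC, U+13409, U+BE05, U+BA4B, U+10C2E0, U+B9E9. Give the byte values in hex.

F2 B2 9E AC F0 93 90 89 EB B8 85 EB A9 8B F4 8C 8B A0 EB A7 A9

U+B27AC: 4-byte form → F2 B2 9E AC.
U+13409: 4-byte form → F0 93 90 89.
U+BE05: 3-byte form → EB B8 85.
U+BA4B: 3-byte form → EB A9 8B.
U+10C2E0: 4-byte form → F4 8C 8B A0.
U+B9E9: 3-byte form → EB A7 A9.
Concatenated (21 bytes): F2 B2 9E AC F0 93 90 89 EB B8 85 EB A9 8B F4 8C 8B A0 EB A7 A9.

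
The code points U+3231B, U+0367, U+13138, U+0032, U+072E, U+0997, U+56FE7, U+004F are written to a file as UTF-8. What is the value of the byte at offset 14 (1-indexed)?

1-indexed offset 14 is 0-indexed offset 13.
U+3231B → 4-byte form F0 B2 8C 9B at offsets 0–3.
U+0367 → 2-byte form CD A7 at offsets 4–5.
U+13138 → 4-byte form F0 93 84 B8 at offsets 6–9.
U+0032 → 1-byte form 32 at offsets 10–10.
U+072E → 2-byte form DC AE at offsets 11–12.
U+0997 → 3-byte form E0 A6 97 at offsets 13–15.
Offset 13 falls in char 6's range; it's byte 1 of E0 A6 97 = 0xE0.

0xE0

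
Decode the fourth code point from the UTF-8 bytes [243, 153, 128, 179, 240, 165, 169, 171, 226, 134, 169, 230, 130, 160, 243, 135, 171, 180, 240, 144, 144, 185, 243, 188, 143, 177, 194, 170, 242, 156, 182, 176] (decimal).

U+60A0

Offset 0: leading byte 0xF3 = 11110011 → 4-byte char #1 = F3 99 80 B3.
Offset 4: leading byte 0xF0 = 11110000 → 4-byte char #2 = F0 A5 A9 AB.
Offset 8: leading byte 0xE2 = 11100010 → 3-byte char #3 = E2 86 A9.
Offset 11: leading byte 0xE6 = 11100110 → 3-byte char #4 = E6 82 A0.
Leading byte 0xE6 = 11100110 matches 1110xxxx → 3-byte sequence.
Byte 1: 0xE6 = 11100110, payload 0110 (4 bits).
Byte 2: 0x82 = 10000010 (10xxxxxx ✓), payload 000010.
Byte 3: 0xA0 = 10100000 (10xxxxxx ✓), payload 100000.
Concatenate: 0110000010100000 = 0x60A0 (16 bits → U+60A0).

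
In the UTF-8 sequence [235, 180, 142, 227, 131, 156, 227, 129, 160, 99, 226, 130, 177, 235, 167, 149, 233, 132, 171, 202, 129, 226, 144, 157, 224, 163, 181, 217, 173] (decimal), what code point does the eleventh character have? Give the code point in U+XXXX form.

U+066D

Offset 0: leading byte 0xEB = 11101011 → 3-byte char #1 = EB B4 8E.
Offset 3: leading byte 0xE3 = 11100011 → 3-byte char #2 = E3 83 9C.
Offset 6: leading byte 0xE3 = 11100011 → 3-byte char #3 = E3 81 A0.
Offset 9: leading byte 0x63 = 01100011 → 1-byte char #4 = 63.
Offset 10: leading byte 0xE2 = 11100010 → 3-byte char #5 = E2 82 B1.
Offset 13: leading byte 0xEB = 11101011 → 3-byte char #6 = EB A7 95.
Offset 16: leading byte 0xE9 = 11101001 → 3-byte char #7 = E9 84 AB.
Offset 19: leading byte 0xCA = 11001010 → 2-byte char #8 = CA 81.
Offset 21: leading byte 0xE2 = 11100010 → 3-byte char #9 = E2 90 9D.
Offset 24: leading byte 0xE0 = 11100000 → 3-byte char #10 = E0 A3 B5.
Offset 27: leading byte 0xD9 = 11011001 → 2-byte char #11 = D9 AD.
Leading byte 0xD9 = 11011001 matches 110xxxxx → 2-byte sequence.
Byte 1: 0xD9 = 11011001, payload 11001 (5 bits).
Byte 2: 0xAD = 10101101 (10xxxxxx ✓), payload 101101.
Concatenate: 11001101101 = 0x66D (11 bits → U+066D).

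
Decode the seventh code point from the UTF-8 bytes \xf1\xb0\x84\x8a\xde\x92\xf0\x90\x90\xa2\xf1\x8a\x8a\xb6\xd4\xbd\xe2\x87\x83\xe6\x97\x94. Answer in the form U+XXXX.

Offset 0: leading byte 0xF1 = 11110001 → 4-byte char #1 = F1 B0 84 8A.
Offset 4: leading byte 0xDE = 11011110 → 2-byte char #2 = DE 92.
Offset 6: leading byte 0xF0 = 11110000 → 4-byte char #3 = F0 90 90 A2.
Offset 10: leading byte 0xF1 = 11110001 → 4-byte char #4 = F1 8A 8A B6.
Offset 14: leading byte 0xD4 = 11010100 → 2-byte char #5 = D4 BD.
Offset 16: leading byte 0xE2 = 11100010 → 3-byte char #6 = E2 87 83.
Offset 19: leading byte 0xE6 = 11100110 → 3-byte char #7 = E6 97 94.
Leading byte 0xE6 = 11100110 matches 1110xxxx → 3-byte sequence.
Byte 1: 0xE6 = 11100110, payload 0110 (4 bits).
Byte 2: 0x97 = 10010111 (10xxxxxx ✓), payload 010111.
Byte 3: 0x94 = 10010100 (10xxxxxx ✓), payload 010100.
Concatenate: 0110010111010100 = 0x65D4 (16 bits → U+65D4).

U+65D4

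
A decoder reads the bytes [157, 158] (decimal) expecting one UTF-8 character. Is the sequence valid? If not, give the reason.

invalid (continuation byte with no leading byte)

Byte 0x9D = 10011101 has the form 10xxxxxx — a continuation byte — but there is no preceding leading byte.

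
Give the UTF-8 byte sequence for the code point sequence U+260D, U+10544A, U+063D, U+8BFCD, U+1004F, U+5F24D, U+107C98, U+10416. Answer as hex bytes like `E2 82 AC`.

U+260D: 3-byte form → E2 98 8D.
U+10544A: 4-byte form → F4 85 91 8A.
U+063D: 2-byte form → D8 BD.
U+8BFCD: 4-byte form → F2 8B BF 8D.
U+1004F: 4-byte form → F0 90 81 8F.
U+5F24D: 4-byte form → F1 9F 89 8D.
U+107C98: 4-byte form → F4 87 B2 98.
U+10416: 4-byte form → F0 90 90 96.
Concatenated (29 bytes): E2 98 8D F4 85 91 8A D8 BD F2 8B BF 8D F0 90 81 8F F1 9F 89 8D F4 87 B2 98 F0 90 90 96.

E2 98 8D F4 85 91 8A D8 BD F2 8B BF 8D F0 90 81 8F F1 9F 89 8D F4 87 B2 98 F0 90 90 96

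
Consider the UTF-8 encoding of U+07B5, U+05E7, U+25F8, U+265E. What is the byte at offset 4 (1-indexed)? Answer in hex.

1-indexed offset 4 is 0-indexed offset 3.
U+07B5 → 2-byte form DE B5 at offsets 0–1.
U+05E7 → 2-byte form D7 A7 at offsets 2–3.
Offset 3 falls in char 2's range; it's byte 2 of D7 A7 = 0xA7.

0xA7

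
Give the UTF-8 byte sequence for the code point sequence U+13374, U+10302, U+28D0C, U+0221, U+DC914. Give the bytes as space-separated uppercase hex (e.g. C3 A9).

U+13374: 4-byte form → F0 93 8D B4.
U+10302: 4-byte form → F0 90 8C 82.
U+28D0C: 4-byte form → F0 A8 B4 8C.
U+0221: 2-byte form → C8 A1.
U+DC914: 4-byte form → F3 9C A4 94.
Concatenated (18 bytes): F0 93 8D B4 F0 90 8C 82 F0 A8 B4 8C C8 A1 F3 9C A4 94.

F0 93 8D B4 F0 90 8C 82 F0 A8 B4 8C C8 A1 F3 9C A4 94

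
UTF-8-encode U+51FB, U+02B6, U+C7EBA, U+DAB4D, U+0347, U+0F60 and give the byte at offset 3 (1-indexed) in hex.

0xBB

1-indexed offset 3 is 0-indexed offset 2.
U+51FB → 3-byte form E5 87 BB at offsets 0–2.
Offset 2 falls in char 1's range; it's byte 3 of E5 87 BB = 0xBB.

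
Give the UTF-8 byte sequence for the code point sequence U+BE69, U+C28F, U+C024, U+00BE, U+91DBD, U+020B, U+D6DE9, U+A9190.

EB B9 A9 EC 8A 8F EC 80 A4 C2 BE F2 91 B6 BD C8 8B F3 96 B7 A9 F2 A9 86 90

U+BE69: 3-byte form → EB B9 A9.
U+C28F: 3-byte form → EC 8A 8F.
U+C024: 3-byte form → EC 80 A4.
U+00BE: 2-byte form → C2 BE.
U+91DBD: 4-byte form → F2 91 B6 BD.
U+020B: 2-byte form → C8 8B.
U+D6DE9: 4-byte form → F3 96 B7 A9.
U+A9190: 4-byte form → F2 A9 86 90.
Concatenated (25 bytes): EB B9 A9 EC 8A 8F EC 80 A4 C2 BE F2 91 B6 BD C8 8B F3 96 B7 A9 F2 A9 86 90.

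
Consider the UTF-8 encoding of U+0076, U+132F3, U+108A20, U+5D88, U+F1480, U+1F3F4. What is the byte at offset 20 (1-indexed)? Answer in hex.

0xB4

1-indexed offset 20 is 0-indexed offset 19.
U+0076 → 1-byte form 76 at offsets 0–0.
U+132F3 → 4-byte form F0 93 8B B3 at offsets 1–4.
U+108A20 → 4-byte form F4 88 A8 A0 at offsets 5–8.
U+5D88 → 3-byte form E5 B6 88 at offsets 9–11.
U+F1480 → 4-byte form F3 B1 92 80 at offsets 12–15.
U+1F3F4 → 4-byte form F0 9F 8F B4 at offsets 16–19.
Offset 19 falls in char 6's range; it's byte 4 of F0 9F 8F B4 = 0xB4.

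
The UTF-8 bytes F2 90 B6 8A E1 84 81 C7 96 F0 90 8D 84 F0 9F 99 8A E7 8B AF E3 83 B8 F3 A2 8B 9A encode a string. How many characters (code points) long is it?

Byte at offset 0: 0xF2 = 11110010 → 4-byte char (#1). Advance 4.
Byte at offset 4: 0xE1 = 11100001 → 3-byte char (#2). Advance 3.
Byte at offset 7: 0xC7 = 11000111 → 2-byte char (#3). Advance 2.
Byte at offset 9: 0xF0 = 11110000 → 4-byte char (#4). Advance 4.
Byte at offset 13: 0xF0 = 11110000 → 4-byte char (#5). Advance 4.
Byte at offset 17: 0xE7 = 11100111 → 3-byte char (#6). Advance 3.
Byte at offset 20: 0xE3 = 11100011 → 3-byte char (#7). Advance 3.
Byte at offset 23: 0xF3 = 11110011 → 4-byte char (#8). Advance 4.
Reached end at offset 27 after 8 code points.

8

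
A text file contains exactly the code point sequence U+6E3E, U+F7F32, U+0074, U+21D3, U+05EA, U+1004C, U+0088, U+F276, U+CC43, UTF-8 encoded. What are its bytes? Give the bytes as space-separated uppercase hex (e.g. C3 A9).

U+6E3E: 3-byte form → E6 B8 BE.
U+F7F32: 4-byte form → F3 B7 BC B2.
U+0074: 1-byte form → 74.
U+21D3: 3-byte form → E2 87 93.
U+05EA: 2-byte form → D7 AA.
U+1004C: 4-byte form → F0 90 81 8C.
U+0088: 2-byte form → C2 88.
U+F276: 3-byte form → EF 89 B6.
U+CC43: 3-byte form → EC B1 83.
Concatenated (25 bytes): E6 B8 BE F3 B7 BC B2 74 E2 87 93 D7 AA F0 90 81 8C C2 88 EF 89 B6 EC B1 83.

E6 B8 BE F3 B7 BC B2 74 E2 87 93 D7 AA F0 90 81 8C C2 88 EF 89 B6 EC B1 83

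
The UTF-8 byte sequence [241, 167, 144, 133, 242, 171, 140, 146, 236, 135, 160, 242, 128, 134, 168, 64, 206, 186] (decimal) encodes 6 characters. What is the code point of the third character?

U+C1E0

Offset 0: leading byte 0xF1 = 11110001 → 4-byte char #1 = F1 A7 90 85.
Offset 4: leading byte 0xF2 = 11110010 → 4-byte char #2 = F2 AB 8C 92.
Offset 8: leading byte 0xEC = 11101100 → 3-byte char #3 = EC 87 A0.
Leading byte 0xEC = 11101100 matches 1110xxxx → 3-byte sequence.
Byte 1: 0xEC = 11101100, payload 1100 (4 bits).
Byte 2: 0x87 = 10000111 (10xxxxxx ✓), payload 000111.
Byte 3: 0xA0 = 10100000 (10xxxxxx ✓), payload 100000.
Concatenate: 1100000111100000 = 0xC1E0 (16 bits → U+C1E0).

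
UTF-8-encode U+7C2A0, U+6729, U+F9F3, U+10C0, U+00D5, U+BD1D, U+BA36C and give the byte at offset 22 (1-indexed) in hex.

0xAC

1-indexed offset 22 is 0-indexed offset 21.
U+7C2A0 → 4-byte form F1 BC 8A A0 at offsets 0–3.
U+6729 → 3-byte form E6 9C A9 at offsets 4–6.
U+F9F3 → 3-byte form EF A7 B3 at offsets 7–9.
U+10C0 → 3-byte form E1 83 80 at offsets 10–12.
U+00D5 → 2-byte form C3 95 at offsets 13–14.
U+BD1D → 3-byte form EB B4 9D at offsets 15–17.
U+BA36C → 4-byte form F2 BA 8D AC at offsets 18–21.
Offset 21 falls in char 7's range; it's byte 4 of F2 BA 8D AC = 0xAC.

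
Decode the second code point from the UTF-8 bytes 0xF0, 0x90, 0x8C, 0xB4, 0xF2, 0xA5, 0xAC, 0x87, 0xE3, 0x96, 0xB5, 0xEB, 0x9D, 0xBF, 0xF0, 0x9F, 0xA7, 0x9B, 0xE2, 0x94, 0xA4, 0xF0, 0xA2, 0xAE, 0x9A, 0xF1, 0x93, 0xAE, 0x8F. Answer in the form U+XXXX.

U+A5B07

Offset 0: leading byte 0xF0 = 11110000 → 4-byte char #1 = F0 90 8C B4.
Offset 4: leading byte 0xF2 = 11110010 → 4-byte char #2 = F2 A5 AC 87.
Leading byte 0xF2 = 11110010 matches 11110xxx → 4-byte sequence.
Byte 1: 0xF2 = 11110010, payload 010 (3 bits).
Byte 2: 0xA5 = 10100101 (10xxxxxx ✓), payload 100101.
Byte 3: 0xAC = 10101100 (10xxxxxx ✓), payload 101100.
Byte 4: 0x87 = 10000111 (10xxxxxx ✓), payload 000111.
Concatenate: 010100101101100000111 = 0xA5B07 (21 bits → U+A5B07).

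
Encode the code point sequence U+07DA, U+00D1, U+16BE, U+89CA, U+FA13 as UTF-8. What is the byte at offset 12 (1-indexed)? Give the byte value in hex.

0xA8

1-indexed offset 12 is 0-indexed offset 11.
U+07DA → 2-byte form DF 9A at offsets 0–1.
U+00D1 → 2-byte form C3 91 at offsets 2–3.
U+16BE → 3-byte form E1 9A BE at offsets 4–6.
U+89CA → 3-byte form E8 A7 8A at offsets 7–9.
U+FA13 → 3-byte form EF A8 93 at offsets 10–12.
Offset 11 falls in char 5's range; it's byte 2 of EF A8 93 = 0xA8.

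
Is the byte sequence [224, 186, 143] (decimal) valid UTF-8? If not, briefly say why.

valid

Leading byte 0xE0 = 11100000 → 3-byte form.
Continuation bytes 0xBA=10111010, 0x8F=10001111 all match 10xxxxxx.
Decoded value 0xE8F is ≥ 0x800 (shortest form) and not a surrogate.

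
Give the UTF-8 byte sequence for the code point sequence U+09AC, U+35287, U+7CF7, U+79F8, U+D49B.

E0 A6 AC F0 B5 8A 87 E7 B3 B7 E7 A7 B8 ED 92 9B

U+09AC: 3-byte form → E0 A6 AC.
U+35287: 4-byte form → F0 B5 8A 87.
U+7CF7: 3-byte form → E7 B3 B7.
U+79F8: 3-byte form → E7 A7 B8.
U+D49B: 3-byte form → ED 92 9B.
Concatenated (16 bytes): E0 A6 AC F0 B5 8A 87 E7 B3 B7 E7 A7 B8 ED 92 9B.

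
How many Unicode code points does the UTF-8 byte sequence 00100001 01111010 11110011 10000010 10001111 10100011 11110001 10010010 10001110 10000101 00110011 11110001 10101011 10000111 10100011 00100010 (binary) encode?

Byte at offset 0: 0x21 = 00100001 → 1-byte char (#1). Advance 1.
Byte at offset 1: 0x7A = 01111010 → 1-byte char (#2). Advance 1.
Byte at offset 2: 0xF3 = 11110011 → 4-byte char (#3). Advance 4.
Byte at offset 6: 0xF1 = 11110001 → 4-byte char (#4). Advance 4.
Byte at offset 10: 0x33 = 00110011 → 1-byte char (#5). Advance 1.
Byte at offset 11: 0xF1 = 11110001 → 4-byte char (#6). Advance 4.
Byte at offset 15: 0x22 = 00100010 → 1-byte char (#7). Advance 1.
Reached end at offset 16 after 7 code points.

7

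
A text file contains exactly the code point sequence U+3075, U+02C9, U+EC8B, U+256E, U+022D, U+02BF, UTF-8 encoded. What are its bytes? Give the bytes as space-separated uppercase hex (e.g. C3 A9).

U+3075: 3-byte form → E3 81 B5.
U+02C9: 2-byte form → CB 89.
U+EC8B: 3-byte form → EE B2 8B.
U+256E: 3-byte form → E2 95 AE.
U+022D: 2-byte form → C8 AD.
U+02BF: 2-byte form → CA BF.
Concatenated (15 bytes): E3 81 B5 CB 89 EE B2 8B E2 95 AE C8 AD CA BF.

E3 81 B5 CB 89 EE B2 8B E2 95 AE C8 AD CA BF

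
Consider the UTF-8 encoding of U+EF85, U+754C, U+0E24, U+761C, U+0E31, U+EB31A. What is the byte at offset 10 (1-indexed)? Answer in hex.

1-indexed offset 10 is 0-indexed offset 9.
U+EF85 → 3-byte form EE BE 85 at offsets 0–2.
U+754C → 3-byte form E7 95 8C at offsets 3–5.
U+0E24 → 3-byte form E0 B8 A4 at offsets 6–8.
U+761C → 3-byte form E7 98 9C at offsets 9–11.
Offset 9 falls in char 4's range; it's byte 1 of E7 98 9C = 0xE7.

0xE7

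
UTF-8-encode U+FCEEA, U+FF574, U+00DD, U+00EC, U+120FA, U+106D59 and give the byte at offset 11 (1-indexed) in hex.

0xC3

1-indexed offset 11 is 0-indexed offset 10.
U+FCEEA → 4-byte form F3 BC BB AA at offsets 0–3.
U+FF574 → 4-byte form F3 BF 95 B4 at offsets 4–7.
U+00DD → 2-byte form C3 9D at offsets 8–9.
U+00EC → 2-byte form C3 AC at offsets 10–11.
Offset 10 falls in char 4's range; it's byte 1 of C3 AC = 0xC3.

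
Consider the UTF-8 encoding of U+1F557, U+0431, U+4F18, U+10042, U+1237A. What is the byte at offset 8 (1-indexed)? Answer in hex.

0xBC

1-indexed offset 8 is 0-indexed offset 7.
U+1F557 → 4-byte form F0 9F 95 97 at offsets 0–3.
U+0431 → 2-byte form D0 B1 at offsets 4–5.
U+4F18 → 3-byte form E4 BC 98 at offsets 6–8.
Offset 7 falls in char 3's range; it's byte 2 of E4 BC 98 = 0xBC.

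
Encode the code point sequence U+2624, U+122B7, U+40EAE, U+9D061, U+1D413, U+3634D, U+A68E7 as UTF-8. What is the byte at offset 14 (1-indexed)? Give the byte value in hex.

1-indexed offset 14 is 0-indexed offset 13.
U+2624 → 3-byte form E2 98 A4 at offsets 0–2.
U+122B7 → 4-byte form F0 92 8A B7 at offsets 3–6.
U+40EAE → 4-byte form F1 80 BA AE at offsets 7–10.
U+9D061 → 4-byte form F2 9D 81 A1 at offsets 11–14.
Offset 13 falls in char 4's range; it's byte 3 of F2 9D 81 A1 = 0x81.

0x81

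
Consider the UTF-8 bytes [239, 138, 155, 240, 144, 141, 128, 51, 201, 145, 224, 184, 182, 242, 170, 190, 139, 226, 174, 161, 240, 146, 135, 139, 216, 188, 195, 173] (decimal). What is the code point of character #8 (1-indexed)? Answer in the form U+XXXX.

U+121CB

Offset 0: leading byte 0xEF = 11101111 → 3-byte char #1 = EF 8A 9B.
Offset 3: leading byte 0xF0 = 11110000 → 4-byte char #2 = F0 90 8D 80.
Offset 7: leading byte 0x33 = 00110011 → 1-byte char #3 = 33.
Offset 8: leading byte 0xC9 = 11001001 → 2-byte char #4 = C9 91.
Offset 10: leading byte 0xE0 = 11100000 → 3-byte char #5 = E0 B8 B6.
Offset 13: leading byte 0xF2 = 11110010 → 4-byte char #6 = F2 AA BE 8B.
Offset 17: leading byte 0xE2 = 11100010 → 3-byte char #7 = E2 AE A1.
Offset 20: leading byte 0xF0 = 11110000 → 4-byte char #8 = F0 92 87 8B.
Leading byte 0xF0 = 11110000 matches 11110xxx → 4-byte sequence.
Byte 1: 0xF0 = 11110000, payload 000 (3 bits).
Byte 2: 0x92 = 10010010 (10xxxxxx ✓), payload 010010.
Byte 3: 0x87 = 10000111 (10xxxxxx ✓), payload 000111.
Byte 4: 0x8B = 10001011 (10xxxxxx ✓), payload 001011.
Concatenate: 000010010000111001011 = 0x121CB (21 bits → U+121CB).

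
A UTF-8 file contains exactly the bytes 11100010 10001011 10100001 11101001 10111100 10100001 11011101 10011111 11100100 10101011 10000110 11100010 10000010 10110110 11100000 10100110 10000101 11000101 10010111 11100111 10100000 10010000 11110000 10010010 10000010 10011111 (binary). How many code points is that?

9

Byte at offset 0: 0xE2 = 11100010 → 3-byte char (#1). Advance 3.
Byte at offset 3: 0xE9 = 11101001 → 3-byte char (#2). Advance 3.
Byte at offset 6: 0xDD = 11011101 → 2-byte char (#3). Advance 2.
Byte at offset 8: 0xE4 = 11100100 → 3-byte char (#4). Advance 3.
Byte at offset 11: 0xE2 = 11100010 → 3-byte char (#5). Advance 3.
Byte at offset 14: 0xE0 = 11100000 → 3-byte char (#6). Advance 3.
Byte at offset 17: 0xC5 = 11000101 → 2-byte char (#7). Advance 2.
Byte at offset 19: 0xE7 = 11100111 → 3-byte char (#8). Advance 3.
Byte at offset 22: 0xF0 = 11110000 → 4-byte char (#9). Advance 4.
Reached end at offset 26 after 9 code points.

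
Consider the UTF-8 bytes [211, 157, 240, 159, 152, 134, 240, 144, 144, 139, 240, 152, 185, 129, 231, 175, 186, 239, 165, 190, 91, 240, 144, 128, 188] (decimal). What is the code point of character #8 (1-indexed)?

Offset 0: leading byte 0xD3 = 11010011 → 2-byte char #1 = D3 9D.
Offset 2: leading byte 0xF0 = 11110000 → 4-byte char #2 = F0 9F 98 86.
Offset 6: leading byte 0xF0 = 11110000 → 4-byte char #3 = F0 90 90 8B.
Offset 10: leading byte 0xF0 = 11110000 → 4-byte char #4 = F0 98 B9 81.
Offset 14: leading byte 0xE7 = 11100111 → 3-byte char #5 = E7 AF BA.
Offset 17: leading byte 0xEF = 11101111 → 3-byte char #6 = EF A5 BE.
Offset 20: leading byte 0x5B = 01011011 → 1-byte char #7 = 5B.
Offset 21: leading byte 0xF0 = 11110000 → 4-byte char #8 = F0 90 80 BC.
Leading byte 0xF0 = 11110000 matches 11110xxx → 4-byte sequence.
Byte 1: 0xF0 = 11110000, payload 000 (3 bits).
Byte 2: 0x90 = 10010000 (10xxxxxx ✓), payload 010000.
Byte 3: 0x80 = 10000000 (10xxxxxx ✓), payload 000000.
Byte 4: 0xBC = 10111100 (10xxxxxx ✓), payload 111100.
Concatenate: 000010000000000111100 = 0x1003C (21 bits → U+1003C).

U+1003C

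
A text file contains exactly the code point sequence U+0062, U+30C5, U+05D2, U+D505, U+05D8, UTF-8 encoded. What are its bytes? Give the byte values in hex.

62 E3 83 85 D7 92 ED 94 85 D7 98

U+0062: 1-byte form → 62.
U+30C5: 3-byte form → E3 83 85.
U+05D2: 2-byte form → D7 92.
U+D505: 3-byte form → ED 94 85.
U+05D8: 2-byte form → D7 98.
Concatenated (11 bytes): 62 E3 83 85 D7 92 ED 94 85 D7 98.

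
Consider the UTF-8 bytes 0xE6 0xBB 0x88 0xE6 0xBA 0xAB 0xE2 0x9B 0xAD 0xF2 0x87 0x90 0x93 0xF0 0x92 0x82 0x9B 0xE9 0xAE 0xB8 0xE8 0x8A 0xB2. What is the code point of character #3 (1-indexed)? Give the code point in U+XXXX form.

Offset 0: leading byte 0xE6 = 11100110 → 3-byte char #1 = E6 BB 88.
Offset 3: leading byte 0xE6 = 11100110 → 3-byte char #2 = E6 BA AB.
Offset 6: leading byte 0xE2 = 11100010 → 3-byte char #3 = E2 9B AD.
Leading byte 0xE2 = 11100010 matches 1110xxxx → 3-byte sequence.
Byte 1: 0xE2 = 11100010, payload 0010 (4 bits).
Byte 2: 0x9B = 10011011 (10xxxxxx ✓), payload 011011.
Byte 3: 0xAD = 10101101 (10xxxxxx ✓), payload 101101.
Concatenate: 0010011011101101 = 0x26ED (16 bits → U+26ED).

U+26ED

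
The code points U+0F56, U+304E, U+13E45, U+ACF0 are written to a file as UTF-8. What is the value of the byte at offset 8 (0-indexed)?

0xB9

U+0F56 → 3-byte form E0 BD 96 at offsets 0–2.
U+304E → 3-byte form E3 81 8E at offsets 3–5.
U+13E45 → 4-byte form F0 93 B9 85 at offsets 6–9.
Offset 8 falls in char 3's range; it's byte 3 of F0 93 B9 85 = 0xB9.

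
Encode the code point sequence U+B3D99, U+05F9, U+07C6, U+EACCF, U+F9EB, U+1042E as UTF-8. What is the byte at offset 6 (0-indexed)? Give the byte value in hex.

0xDF

U+B3D99 → 4-byte form F2 B3 B6 99 at offsets 0–3.
U+05F9 → 2-byte form D7 B9 at offsets 4–5.
U+07C6 → 2-byte form DF 86 at offsets 6–7.
Offset 6 falls in char 3's range; it's byte 1 of DF 86 = 0xDF.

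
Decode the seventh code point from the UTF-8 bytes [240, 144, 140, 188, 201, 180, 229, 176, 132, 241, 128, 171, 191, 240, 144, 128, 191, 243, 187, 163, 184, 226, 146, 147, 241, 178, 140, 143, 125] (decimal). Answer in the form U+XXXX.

Offset 0: leading byte 0xF0 = 11110000 → 4-byte char #1 = F0 90 8C BC.
Offset 4: leading byte 0xC9 = 11001001 → 2-byte char #2 = C9 B4.
Offset 6: leading byte 0xE5 = 11100101 → 3-byte char #3 = E5 B0 84.
Offset 9: leading byte 0xF1 = 11110001 → 4-byte char #4 = F1 80 AB BF.
Offset 13: leading byte 0xF0 = 11110000 → 4-byte char #5 = F0 90 80 BF.
Offset 17: leading byte 0xF3 = 11110011 → 4-byte char #6 = F3 BB A3 B8.
Offset 21: leading byte 0xE2 = 11100010 → 3-byte char #7 = E2 92 93.
Leading byte 0xE2 = 11100010 matches 1110xxxx → 3-byte sequence.
Byte 1: 0xE2 = 11100010, payload 0010 (4 bits).
Byte 2: 0x92 = 10010010 (10xxxxxx ✓), payload 010010.
Byte 3: 0x93 = 10010011 (10xxxxxx ✓), payload 010011.
Concatenate: 0010010010010011 = 0x2493 (16 bits → U+2493).

U+2493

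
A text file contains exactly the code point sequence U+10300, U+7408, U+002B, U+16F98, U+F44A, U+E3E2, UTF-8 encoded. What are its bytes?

F0 90 8C 80 E7 90 88 2B F0 96 BE 98 EF 91 8A EE 8F A2

U+10300: 4-byte form → F0 90 8C 80.
U+7408: 3-byte form → E7 90 88.
U+002B: 1-byte form → 2B.
U+16F98: 4-byte form → F0 96 BE 98.
U+F44A: 3-byte form → EF 91 8A.
U+E3E2: 3-byte form → EE 8F A2.
Concatenated (18 bytes): F0 90 8C 80 E7 90 88 2B F0 96 BE 98 EF 91 8A EE 8F A2.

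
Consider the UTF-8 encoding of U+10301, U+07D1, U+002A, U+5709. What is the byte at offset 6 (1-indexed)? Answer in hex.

1-indexed offset 6 is 0-indexed offset 5.
U+10301 → 4-byte form F0 90 8C 81 at offsets 0–3.
U+07D1 → 2-byte form DF 91 at offsets 4–5.
Offset 5 falls in char 2's range; it's byte 2 of DF 91 = 0x91.

0x91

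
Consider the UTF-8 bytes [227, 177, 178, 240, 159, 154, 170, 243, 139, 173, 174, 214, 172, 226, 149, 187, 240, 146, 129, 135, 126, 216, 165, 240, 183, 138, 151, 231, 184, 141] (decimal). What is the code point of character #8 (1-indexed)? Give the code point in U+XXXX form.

Offset 0: leading byte 0xE3 = 11100011 → 3-byte char #1 = E3 B1 B2.
Offset 3: leading byte 0xF0 = 11110000 → 4-byte char #2 = F0 9F 9A AA.
Offset 7: leading byte 0xF3 = 11110011 → 4-byte char #3 = F3 8B AD AE.
Offset 11: leading byte 0xD6 = 11010110 → 2-byte char #4 = D6 AC.
Offset 13: leading byte 0xE2 = 11100010 → 3-byte char #5 = E2 95 BB.
Offset 16: leading byte 0xF0 = 11110000 → 4-byte char #6 = F0 92 81 87.
Offset 20: leading byte 0x7E = 01111110 → 1-byte char #7 = 7E.
Offset 21: leading byte 0xD8 = 11011000 → 2-byte char #8 = D8 A5.
Leading byte 0xD8 = 11011000 matches 110xxxxx → 2-byte sequence.
Byte 1: 0xD8 = 11011000, payload 11000 (5 bits).
Byte 2: 0xA5 = 10100101 (10xxxxxx ✓), payload 100101.
Concatenate: 11000100101 = 0x625 (11 bits → U+0625).

U+0625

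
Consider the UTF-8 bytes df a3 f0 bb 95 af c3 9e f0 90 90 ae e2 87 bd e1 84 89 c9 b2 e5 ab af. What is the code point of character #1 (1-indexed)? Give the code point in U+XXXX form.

U+07E3

Offset 0: leading byte 0xDF = 11011111 → 2-byte char #1 = DF A3.
Leading byte 0xDF = 11011111 matches 110xxxxx → 2-byte sequence.
Byte 1: 0xDF = 11011111, payload 11111 (5 bits).
Byte 2: 0xA3 = 10100011 (10xxxxxx ✓), payload 100011.
Concatenate: 11111100011 = 0x7E3 (11 bits → U+07E3).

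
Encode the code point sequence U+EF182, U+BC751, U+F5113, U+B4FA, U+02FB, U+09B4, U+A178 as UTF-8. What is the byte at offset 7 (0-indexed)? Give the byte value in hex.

U+EF182 → 4-byte form F3 AF 86 82 at offsets 0–3.
U+BC751 → 4-byte form F2 BC 9D 91 at offsets 4–7.
Offset 7 falls in char 2's range; it's byte 4 of F2 BC 9D 91 = 0x91.

0x91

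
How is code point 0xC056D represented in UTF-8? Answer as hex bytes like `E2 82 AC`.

F3 80 95 AD

U+C056D = 0xC056D = 787821 decimal. In range U+10000–U+10FFFF → 4-byte form: 11110xxx 10xxxxxx 10xxxxxx 10xxxxxx.
Binary (21 bits): 011000000010101101101.
Split 3+6+6+6: 011 | 000000 | 010101 | 101101.
Byte 1: 11110011 = 0xF3.
Byte 2: 10000000 = 0x80.
Byte 3: 10010101 = 0x95.
Byte 4: 10101101 = 0xAD.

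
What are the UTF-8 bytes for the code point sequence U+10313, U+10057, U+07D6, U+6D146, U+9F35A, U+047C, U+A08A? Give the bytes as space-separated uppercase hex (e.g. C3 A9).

U+10313: 4-byte form → F0 90 8C 93.
U+10057: 4-byte form → F0 90 81 97.
U+07D6: 2-byte form → DF 96.
U+6D146: 4-byte form → F1 AD 85 86.
U+9F35A: 4-byte form → F2 9F 8D 9A.
U+047C: 2-byte form → D1 BC.
U+A08A: 3-byte form → EA 82 8A.
Concatenated (23 bytes): F0 90 8C 93 F0 90 81 97 DF 96 F1 AD 85 86 F2 9F 8D 9A D1 BC EA 82 8A.

F0 90 8C 93 F0 90 81 97 DF 96 F1 AD 85 86 F2 9F 8D 9A D1 BC EA 82 8A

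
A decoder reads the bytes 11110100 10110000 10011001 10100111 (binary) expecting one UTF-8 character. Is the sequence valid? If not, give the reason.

Leading byte 0xF4 = 11110100 → 4-byte form.
Payload = 0x130667, which exceeds U+10FFFF, the maximum Unicode code point. (Leading bytes F5–FF, or F4 followed by ≥ 0x90, are invalid.)

invalid (encodes a value above U+10FFFF)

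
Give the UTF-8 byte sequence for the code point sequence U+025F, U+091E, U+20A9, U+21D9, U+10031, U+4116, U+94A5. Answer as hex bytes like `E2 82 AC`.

C9 9F E0 A4 9E E2 82 A9 E2 87 99 F0 90 80 B1 E4 84 96 E9 92 A5

U+025F: 2-byte form → C9 9F.
U+091E: 3-byte form → E0 A4 9E.
U+20A9: 3-byte form → E2 82 A9.
U+21D9: 3-byte form → E2 87 99.
U+10031: 4-byte form → F0 90 80 B1.
U+4116: 3-byte form → E4 84 96.
U+94A5: 3-byte form → E9 92 A5.
Concatenated (21 bytes): C9 9F E0 A4 9E E2 82 A9 E2 87 99 F0 90 80 B1 E4 84 96 E9 92 A5.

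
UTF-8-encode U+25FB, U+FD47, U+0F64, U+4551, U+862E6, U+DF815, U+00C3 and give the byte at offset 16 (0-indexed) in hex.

U+25FB → 3-byte form E2 97 BB at offsets 0–2.
U+FD47 → 3-byte form EF B5 87 at offsets 3–5.
U+0F64 → 3-byte form E0 BD A4 at offsets 6–8.
U+4551 → 3-byte form E4 95 91 at offsets 9–11.
U+862E6 → 4-byte form F2 86 8B A6 at offsets 12–15.
U+DF815 → 4-byte form F3 9F A0 95 at offsets 16–19.
Offset 16 falls in char 6's range; it's byte 1 of F3 9F A0 95 = 0xF3.

0xF3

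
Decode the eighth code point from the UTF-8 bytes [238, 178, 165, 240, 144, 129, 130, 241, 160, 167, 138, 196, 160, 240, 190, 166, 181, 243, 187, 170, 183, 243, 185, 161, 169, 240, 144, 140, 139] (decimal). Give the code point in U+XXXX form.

Offset 0: leading byte 0xEE = 11101110 → 3-byte char #1 = EE B2 A5.
Offset 3: leading byte 0xF0 = 11110000 → 4-byte char #2 = F0 90 81 82.
Offset 7: leading byte 0xF1 = 11110001 → 4-byte char #3 = F1 A0 A7 8A.
Offset 11: leading byte 0xC4 = 11000100 → 2-byte char #4 = C4 A0.
Offset 13: leading byte 0xF0 = 11110000 → 4-byte char #5 = F0 BE A6 B5.
Offset 17: leading byte 0xF3 = 11110011 → 4-byte char #6 = F3 BB AA B7.
Offset 21: leading byte 0xF3 = 11110011 → 4-byte char #7 = F3 B9 A1 A9.
Offset 25: leading byte 0xF0 = 11110000 → 4-byte char #8 = F0 90 8C 8B.
Leading byte 0xF0 = 11110000 matches 11110xxx → 4-byte sequence.
Byte 1: 0xF0 = 11110000, payload 000 (3 bits).
Byte 2: 0x90 = 10010000 (10xxxxxx ✓), payload 010000.
Byte 3: 0x8C = 10001100 (10xxxxxx ✓), payload 001100.
Byte 4: 0x8B = 10001011 (10xxxxxx ✓), payload 001011.
Concatenate: 000010000001100001011 = 0x1030B (21 bits → U+1030B).

U+1030B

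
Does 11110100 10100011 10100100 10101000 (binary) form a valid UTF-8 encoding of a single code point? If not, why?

invalid (encodes a value above U+10FFFF)

Leading byte 0xF4 = 11110100 → 4-byte form.
Payload = 0x123928, which exceeds U+10FFFF, the maximum Unicode code point. (Leading bytes F5–FF, or F4 followed by ≥ 0x90, are invalid.)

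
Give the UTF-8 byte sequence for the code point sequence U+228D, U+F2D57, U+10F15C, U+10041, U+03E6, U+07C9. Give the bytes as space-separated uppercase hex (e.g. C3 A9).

U+228D: 3-byte form → E2 8A 8D.
U+F2D57: 4-byte form → F3 B2 B5 97.
U+10F15C: 4-byte form → F4 8F 85 9C.
U+10041: 4-byte form → F0 90 81 81.
U+03E6: 2-byte form → CF A6.
U+07C9: 2-byte form → DF 89.
Concatenated (19 bytes): E2 8A 8D F3 B2 B5 97 F4 8F 85 9C F0 90 81 81 CF A6 DF 89.

E2 8A 8D F3 B2 B5 97 F4 8F 85 9C F0 90 81 81 CF A6 DF 89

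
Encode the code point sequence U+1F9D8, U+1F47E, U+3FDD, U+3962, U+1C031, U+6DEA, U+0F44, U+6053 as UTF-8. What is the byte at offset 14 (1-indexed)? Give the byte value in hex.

0xA2

1-indexed offset 14 is 0-indexed offset 13.
U+1F9D8 → 4-byte form F0 9F A7 98 at offsets 0–3.
U+1F47E → 4-byte form F0 9F 91 BE at offsets 4–7.
U+3FDD → 3-byte form E3 BF 9D at offsets 8–10.
U+3962 → 3-byte form E3 A5 A2 at offsets 11–13.
Offset 13 falls in char 4's range; it's byte 3 of E3 A5 A2 = 0xA2.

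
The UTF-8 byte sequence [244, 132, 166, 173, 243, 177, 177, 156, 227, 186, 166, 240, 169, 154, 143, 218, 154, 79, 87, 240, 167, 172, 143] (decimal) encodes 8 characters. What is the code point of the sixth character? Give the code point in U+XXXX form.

Offset 0: leading byte 0xF4 = 11110100 → 4-byte char #1 = F4 84 A6 AD.
Offset 4: leading byte 0xF3 = 11110011 → 4-byte char #2 = F3 B1 B1 9C.
Offset 8: leading byte 0xE3 = 11100011 → 3-byte char #3 = E3 BA A6.
Offset 11: leading byte 0xF0 = 11110000 → 4-byte char #4 = F0 A9 9A 8F.
Offset 15: leading byte 0xDA = 11011010 → 2-byte char #5 = DA 9A.
Offset 17: leading byte 0x4F = 01001111 → 1-byte char #6 = 4F.
Leading byte 0x4F = 01001111 matches 0xxxxxxx → 1-byte sequence.
Byte 1: 0x4F = 01001111, payload 1001111 (7 bits).
Concatenate: 1001111 = 0x4F (7 bits → U+004F).

U+004F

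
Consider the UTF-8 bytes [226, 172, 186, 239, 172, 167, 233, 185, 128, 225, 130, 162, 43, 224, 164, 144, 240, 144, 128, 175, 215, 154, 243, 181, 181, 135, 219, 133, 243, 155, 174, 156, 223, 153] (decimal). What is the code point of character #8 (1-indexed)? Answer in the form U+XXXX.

Offset 0: leading byte 0xE2 = 11100010 → 3-byte char #1 = E2 AC BA.
Offset 3: leading byte 0xEF = 11101111 → 3-byte char #2 = EF AC A7.
Offset 6: leading byte 0xE9 = 11101001 → 3-byte char #3 = E9 B9 80.
Offset 9: leading byte 0xE1 = 11100001 → 3-byte char #4 = E1 82 A2.
Offset 12: leading byte 0x2B = 00101011 → 1-byte char #5 = 2B.
Offset 13: leading byte 0xE0 = 11100000 → 3-byte char #6 = E0 A4 90.
Offset 16: leading byte 0xF0 = 11110000 → 4-byte char #7 = F0 90 80 AF.
Offset 20: leading byte 0xD7 = 11010111 → 2-byte char #8 = D7 9A.
Leading byte 0xD7 = 11010111 matches 110xxxxx → 2-byte sequence.
Byte 1: 0xD7 = 11010111, payload 10111 (5 bits).
Byte 2: 0x9A = 10011010 (10xxxxxx ✓), payload 011010.
Concatenate: 10111011010 = 0x5DA (11 bits → U+05DA).

U+05DA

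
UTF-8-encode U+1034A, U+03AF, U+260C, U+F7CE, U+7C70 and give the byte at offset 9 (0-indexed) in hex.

0xEF

U+1034A → 4-byte form F0 90 8D 8A at offsets 0–3.
U+03AF → 2-byte form CE AF at offsets 4–5.
U+260C → 3-byte form E2 98 8C at offsets 6–8.
U+F7CE → 3-byte form EF 9F 8E at offsets 9–11.
Offset 9 falls in char 4's range; it's byte 1 of EF 9F 8E = 0xEF.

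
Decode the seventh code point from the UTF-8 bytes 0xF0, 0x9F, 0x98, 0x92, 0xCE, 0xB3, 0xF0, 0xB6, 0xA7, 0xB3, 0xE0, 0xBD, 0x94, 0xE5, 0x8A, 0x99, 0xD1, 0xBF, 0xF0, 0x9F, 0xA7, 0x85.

U+1F9C5

Offset 0: leading byte 0xF0 = 11110000 → 4-byte char #1 = F0 9F 98 92.
Offset 4: leading byte 0xCE = 11001110 → 2-byte char #2 = CE B3.
Offset 6: leading byte 0xF0 = 11110000 → 4-byte char #3 = F0 B6 A7 B3.
Offset 10: leading byte 0xE0 = 11100000 → 3-byte char #4 = E0 BD 94.
Offset 13: leading byte 0xE5 = 11100101 → 3-byte char #5 = E5 8A 99.
Offset 16: leading byte 0xD1 = 11010001 → 2-byte char #6 = D1 BF.
Offset 18: leading byte 0xF0 = 11110000 → 4-byte char #7 = F0 9F A7 85.
Leading byte 0xF0 = 11110000 matches 11110xxx → 4-byte sequence.
Byte 1: 0xF0 = 11110000, payload 000 (3 bits).
Byte 2: 0x9F = 10011111 (10xxxxxx ✓), payload 011111.
Byte 3: 0xA7 = 10100111 (10xxxxxx ✓), payload 100111.
Byte 4: 0x85 = 10000101 (10xxxxxx ✓), payload 000101.
Concatenate: 000011111100111000101 = 0x1F9C5 (21 bits → U+1F9C5).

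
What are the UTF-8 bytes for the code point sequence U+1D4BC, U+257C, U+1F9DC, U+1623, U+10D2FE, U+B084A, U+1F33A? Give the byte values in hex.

F0 9D 92 BC E2 95 BC F0 9F A7 9C E1 98 A3 F4 8D 8B BE F2 B0 A1 8A F0 9F 8C BA

U+1D4BC: 4-byte form → F0 9D 92 BC.
U+257C: 3-byte form → E2 95 BC.
U+1F9DC: 4-byte form → F0 9F A7 9C.
U+1623: 3-byte form → E1 98 A3.
U+10D2FE: 4-byte form → F4 8D 8B BE.
U+B084A: 4-byte form → F2 B0 A1 8A.
U+1F33A: 4-byte form → F0 9F 8C BA.
Concatenated (26 bytes): F0 9D 92 BC E2 95 BC F0 9F A7 9C E1 98 A3 F4 8D 8B BE F2 B0 A1 8A F0 9F 8C BA.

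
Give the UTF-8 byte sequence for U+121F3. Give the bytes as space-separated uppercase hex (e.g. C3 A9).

U+121F3 = 0x121F3 = 74227 decimal. In range U+10000–U+10FFFF → 4-byte form: 11110xxx 10xxxxxx 10xxxxxx 10xxxxxx.
Binary (21 bits): 000010010000111110011.
Split 3+6+6+6: 000 | 010010 | 000111 | 110011.
Byte 1: 11110000 = 0xF0.
Byte 2: 10010010 = 0x92.
Byte 3: 10000111 = 0x87.
Byte 4: 10110011 = 0xB3.

F0 92 87 B3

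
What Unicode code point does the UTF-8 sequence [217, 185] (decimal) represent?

U+0679

Leading byte 0xD9 = 11011001 matches 110xxxxx → 2-byte sequence.
Byte 1: 0xD9 = 11011001, payload 11001 (5 bits).
Byte 2: 0xB9 = 10111001 (10xxxxxx ✓), payload 111001.
Concatenate: 11001111001 = 0x679 (11 bits → U+0679).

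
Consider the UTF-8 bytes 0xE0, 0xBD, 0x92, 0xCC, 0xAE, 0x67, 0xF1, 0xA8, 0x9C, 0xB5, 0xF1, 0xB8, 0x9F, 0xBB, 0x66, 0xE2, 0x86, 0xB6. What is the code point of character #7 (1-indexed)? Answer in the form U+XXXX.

Offset 0: leading byte 0xE0 = 11100000 → 3-byte char #1 = E0 BD 92.
Offset 3: leading byte 0xCC = 11001100 → 2-byte char #2 = CC AE.
Offset 5: leading byte 0x67 = 01100111 → 1-byte char #3 = 67.
Offset 6: leading byte 0xF1 = 11110001 → 4-byte char #4 = F1 A8 9C B5.
Offset 10: leading byte 0xF1 = 11110001 → 4-byte char #5 = F1 B8 9F BB.
Offset 14: leading byte 0x66 = 01100110 → 1-byte char #6 = 66.
Offset 15: leading byte 0xE2 = 11100010 → 3-byte char #7 = E2 86 B6.
Leading byte 0xE2 = 11100010 matches 1110xxxx → 3-byte sequence.
Byte 1: 0xE2 = 11100010, payload 0010 (4 bits).
Byte 2: 0x86 = 10000110 (10xxxxxx ✓), payload 000110.
Byte 3: 0xB6 = 10110110 (10xxxxxx ✓), payload 110110.
Concatenate: 0010000110110110 = 0x21B6 (16 bits → U+21B6).

U+21B6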